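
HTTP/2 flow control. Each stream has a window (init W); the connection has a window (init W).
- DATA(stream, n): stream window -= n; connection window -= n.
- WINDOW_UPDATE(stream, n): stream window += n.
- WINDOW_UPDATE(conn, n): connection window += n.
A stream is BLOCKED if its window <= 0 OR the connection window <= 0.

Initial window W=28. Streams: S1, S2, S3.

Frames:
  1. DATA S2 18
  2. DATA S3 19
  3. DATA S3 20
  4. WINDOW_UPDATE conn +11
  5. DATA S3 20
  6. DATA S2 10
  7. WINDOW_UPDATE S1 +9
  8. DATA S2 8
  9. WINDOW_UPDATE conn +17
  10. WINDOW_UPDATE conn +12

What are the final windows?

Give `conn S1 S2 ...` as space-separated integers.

Op 1: conn=10 S1=28 S2=10 S3=28 blocked=[]
Op 2: conn=-9 S1=28 S2=10 S3=9 blocked=[1, 2, 3]
Op 3: conn=-29 S1=28 S2=10 S3=-11 blocked=[1, 2, 3]
Op 4: conn=-18 S1=28 S2=10 S3=-11 blocked=[1, 2, 3]
Op 5: conn=-38 S1=28 S2=10 S3=-31 blocked=[1, 2, 3]
Op 6: conn=-48 S1=28 S2=0 S3=-31 blocked=[1, 2, 3]
Op 7: conn=-48 S1=37 S2=0 S3=-31 blocked=[1, 2, 3]
Op 8: conn=-56 S1=37 S2=-8 S3=-31 blocked=[1, 2, 3]
Op 9: conn=-39 S1=37 S2=-8 S3=-31 blocked=[1, 2, 3]
Op 10: conn=-27 S1=37 S2=-8 S3=-31 blocked=[1, 2, 3]

Answer: -27 37 -8 -31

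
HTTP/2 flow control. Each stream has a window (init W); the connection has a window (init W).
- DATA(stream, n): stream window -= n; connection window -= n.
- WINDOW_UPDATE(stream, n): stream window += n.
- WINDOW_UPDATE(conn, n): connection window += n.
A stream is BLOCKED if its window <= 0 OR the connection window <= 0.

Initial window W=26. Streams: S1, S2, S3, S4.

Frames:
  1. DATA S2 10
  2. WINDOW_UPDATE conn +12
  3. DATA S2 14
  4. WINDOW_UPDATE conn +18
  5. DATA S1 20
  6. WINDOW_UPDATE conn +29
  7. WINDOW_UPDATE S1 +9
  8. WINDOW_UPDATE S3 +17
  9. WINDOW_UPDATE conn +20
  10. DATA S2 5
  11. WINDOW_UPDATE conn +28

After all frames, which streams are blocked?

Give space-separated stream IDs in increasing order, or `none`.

Op 1: conn=16 S1=26 S2=16 S3=26 S4=26 blocked=[]
Op 2: conn=28 S1=26 S2=16 S3=26 S4=26 blocked=[]
Op 3: conn=14 S1=26 S2=2 S3=26 S4=26 blocked=[]
Op 4: conn=32 S1=26 S2=2 S3=26 S4=26 blocked=[]
Op 5: conn=12 S1=6 S2=2 S3=26 S4=26 blocked=[]
Op 6: conn=41 S1=6 S2=2 S3=26 S4=26 blocked=[]
Op 7: conn=41 S1=15 S2=2 S3=26 S4=26 blocked=[]
Op 8: conn=41 S1=15 S2=2 S3=43 S4=26 blocked=[]
Op 9: conn=61 S1=15 S2=2 S3=43 S4=26 blocked=[]
Op 10: conn=56 S1=15 S2=-3 S3=43 S4=26 blocked=[2]
Op 11: conn=84 S1=15 S2=-3 S3=43 S4=26 blocked=[2]

Answer: S2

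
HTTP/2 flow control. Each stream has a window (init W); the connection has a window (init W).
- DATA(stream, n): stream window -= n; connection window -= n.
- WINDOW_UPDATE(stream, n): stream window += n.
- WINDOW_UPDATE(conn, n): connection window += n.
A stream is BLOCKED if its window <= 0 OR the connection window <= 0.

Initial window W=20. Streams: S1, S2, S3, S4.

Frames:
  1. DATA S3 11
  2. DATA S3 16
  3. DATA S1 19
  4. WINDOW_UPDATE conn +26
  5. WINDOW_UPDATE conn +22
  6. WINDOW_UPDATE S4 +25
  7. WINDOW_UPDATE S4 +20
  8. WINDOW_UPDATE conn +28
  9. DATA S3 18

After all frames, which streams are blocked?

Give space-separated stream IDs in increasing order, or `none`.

Op 1: conn=9 S1=20 S2=20 S3=9 S4=20 blocked=[]
Op 2: conn=-7 S1=20 S2=20 S3=-7 S4=20 blocked=[1, 2, 3, 4]
Op 3: conn=-26 S1=1 S2=20 S3=-7 S4=20 blocked=[1, 2, 3, 4]
Op 4: conn=0 S1=1 S2=20 S3=-7 S4=20 blocked=[1, 2, 3, 4]
Op 5: conn=22 S1=1 S2=20 S3=-7 S4=20 blocked=[3]
Op 6: conn=22 S1=1 S2=20 S3=-7 S4=45 blocked=[3]
Op 7: conn=22 S1=1 S2=20 S3=-7 S4=65 blocked=[3]
Op 8: conn=50 S1=1 S2=20 S3=-7 S4=65 blocked=[3]
Op 9: conn=32 S1=1 S2=20 S3=-25 S4=65 blocked=[3]

Answer: S3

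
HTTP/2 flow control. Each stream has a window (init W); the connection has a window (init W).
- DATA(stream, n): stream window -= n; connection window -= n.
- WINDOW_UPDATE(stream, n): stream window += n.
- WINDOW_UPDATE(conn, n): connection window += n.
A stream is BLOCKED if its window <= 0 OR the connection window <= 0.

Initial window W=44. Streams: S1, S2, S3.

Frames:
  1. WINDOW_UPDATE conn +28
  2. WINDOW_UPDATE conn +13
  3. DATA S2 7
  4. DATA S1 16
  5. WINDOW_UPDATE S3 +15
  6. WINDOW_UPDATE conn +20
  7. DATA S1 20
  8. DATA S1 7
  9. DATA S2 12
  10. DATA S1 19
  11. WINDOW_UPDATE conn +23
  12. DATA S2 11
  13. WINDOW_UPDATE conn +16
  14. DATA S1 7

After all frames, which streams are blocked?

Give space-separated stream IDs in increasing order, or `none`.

Op 1: conn=72 S1=44 S2=44 S3=44 blocked=[]
Op 2: conn=85 S1=44 S2=44 S3=44 blocked=[]
Op 3: conn=78 S1=44 S2=37 S3=44 blocked=[]
Op 4: conn=62 S1=28 S2=37 S3=44 blocked=[]
Op 5: conn=62 S1=28 S2=37 S3=59 blocked=[]
Op 6: conn=82 S1=28 S2=37 S3=59 blocked=[]
Op 7: conn=62 S1=8 S2=37 S3=59 blocked=[]
Op 8: conn=55 S1=1 S2=37 S3=59 blocked=[]
Op 9: conn=43 S1=1 S2=25 S3=59 blocked=[]
Op 10: conn=24 S1=-18 S2=25 S3=59 blocked=[1]
Op 11: conn=47 S1=-18 S2=25 S3=59 blocked=[1]
Op 12: conn=36 S1=-18 S2=14 S3=59 blocked=[1]
Op 13: conn=52 S1=-18 S2=14 S3=59 blocked=[1]
Op 14: conn=45 S1=-25 S2=14 S3=59 blocked=[1]

Answer: S1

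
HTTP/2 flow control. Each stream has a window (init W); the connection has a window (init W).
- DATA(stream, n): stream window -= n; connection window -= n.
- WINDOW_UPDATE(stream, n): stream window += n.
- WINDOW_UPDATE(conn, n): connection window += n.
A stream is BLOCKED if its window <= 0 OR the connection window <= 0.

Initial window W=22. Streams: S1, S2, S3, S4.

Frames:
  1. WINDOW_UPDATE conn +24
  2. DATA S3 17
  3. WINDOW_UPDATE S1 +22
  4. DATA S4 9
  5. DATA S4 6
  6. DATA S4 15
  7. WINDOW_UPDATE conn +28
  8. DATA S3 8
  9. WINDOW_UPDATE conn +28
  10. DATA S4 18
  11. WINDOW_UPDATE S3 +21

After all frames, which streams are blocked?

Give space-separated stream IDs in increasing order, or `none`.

Op 1: conn=46 S1=22 S2=22 S3=22 S4=22 blocked=[]
Op 2: conn=29 S1=22 S2=22 S3=5 S4=22 blocked=[]
Op 3: conn=29 S1=44 S2=22 S3=5 S4=22 blocked=[]
Op 4: conn=20 S1=44 S2=22 S3=5 S4=13 blocked=[]
Op 5: conn=14 S1=44 S2=22 S3=5 S4=7 blocked=[]
Op 6: conn=-1 S1=44 S2=22 S3=5 S4=-8 blocked=[1, 2, 3, 4]
Op 7: conn=27 S1=44 S2=22 S3=5 S4=-8 blocked=[4]
Op 8: conn=19 S1=44 S2=22 S3=-3 S4=-8 blocked=[3, 4]
Op 9: conn=47 S1=44 S2=22 S3=-3 S4=-8 blocked=[3, 4]
Op 10: conn=29 S1=44 S2=22 S3=-3 S4=-26 blocked=[3, 4]
Op 11: conn=29 S1=44 S2=22 S3=18 S4=-26 blocked=[4]

Answer: S4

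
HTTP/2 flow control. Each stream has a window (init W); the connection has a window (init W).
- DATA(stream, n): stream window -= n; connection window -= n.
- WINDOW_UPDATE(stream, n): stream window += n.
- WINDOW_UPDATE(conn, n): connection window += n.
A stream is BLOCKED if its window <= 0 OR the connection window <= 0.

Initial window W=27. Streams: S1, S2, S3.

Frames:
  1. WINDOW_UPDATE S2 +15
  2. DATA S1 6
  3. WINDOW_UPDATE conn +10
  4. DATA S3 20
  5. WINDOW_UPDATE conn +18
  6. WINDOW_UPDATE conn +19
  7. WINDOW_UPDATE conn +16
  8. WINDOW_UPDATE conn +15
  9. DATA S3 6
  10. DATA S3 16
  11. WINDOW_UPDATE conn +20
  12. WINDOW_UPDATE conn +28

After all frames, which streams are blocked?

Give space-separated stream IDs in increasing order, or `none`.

Answer: S3

Derivation:
Op 1: conn=27 S1=27 S2=42 S3=27 blocked=[]
Op 2: conn=21 S1=21 S2=42 S3=27 blocked=[]
Op 3: conn=31 S1=21 S2=42 S3=27 blocked=[]
Op 4: conn=11 S1=21 S2=42 S3=7 blocked=[]
Op 5: conn=29 S1=21 S2=42 S3=7 blocked=[]
Op 6: conn=48 S1=21 S2=42 S3=7 blocked=[]
Op 7: conn=64 S1=21 S2=42 S3=7 blocked=[]
Op 8: conn=79 S1=21 S2=42 S3=7 blocked=[]
Op 9: conn=73 S1=21 S2=42 S3=1 blocked=[]
Op 10: conn=57 S1=21 S2=42 S3=-15 blocked=[3]
Op 11: conn=77 S1=21 S2=42 S3=-15 blocked=[3]
Op 12: conn=105 S1=21 S2=42 S3=-15 blocked=[3]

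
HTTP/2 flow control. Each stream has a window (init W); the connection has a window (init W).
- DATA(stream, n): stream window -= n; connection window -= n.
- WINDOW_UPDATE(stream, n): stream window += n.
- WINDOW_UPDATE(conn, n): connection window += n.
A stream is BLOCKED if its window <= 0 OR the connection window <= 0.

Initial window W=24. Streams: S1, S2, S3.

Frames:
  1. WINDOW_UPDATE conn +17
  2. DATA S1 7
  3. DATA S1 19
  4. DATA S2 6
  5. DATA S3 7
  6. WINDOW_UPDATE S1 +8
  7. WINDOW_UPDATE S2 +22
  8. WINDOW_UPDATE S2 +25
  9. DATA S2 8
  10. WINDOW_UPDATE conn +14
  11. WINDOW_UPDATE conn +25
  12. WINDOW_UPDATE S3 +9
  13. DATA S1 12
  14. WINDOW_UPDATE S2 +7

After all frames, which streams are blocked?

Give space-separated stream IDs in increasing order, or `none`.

Answer: S1

Derivation:
Op 1: conn=41 S1=24 S2=24 S3=24 blocked=[]
Op 2: conn=34 S1=17 S2=24 S3=24 blocked=[]
Op 3: conn=15 S1=-2 S2=24 S3=24 blocked=[1]
Op 4: conn=9 S1=-2 S2=18 S3=24 blocked=[1]
Op 5: conn=2 S1=-2 S2=18 S3=17 blocked=[1]
Op 6: conn=2 S1=6 S2=18 S3=17 blocked=[]
Op 7: conn=2 S1=6 S2=40 S3=17 blocked=[]
Op 8: conn=2 S1=6 S2=65 S3=17 blocked=[]
Op 9: conn=-6 S1=6 S2=57 S3=17 blocked=[1, 2, 3]
Op 10: conn=8 S1=6 S2=57 S3=17 blocked=[]
Op 11: conn=33 S1=6 S2=57 S3=17 blocked=[]
Op 12: conn=33 S1=6 S2=57 S3=26 blocked=[]
Op 13: conn=21 S1=-6 S2=57 S3=26 blocked=[1]
Op 14: conn=21 S1=-6 S2=64 S3=26 blocked=[1]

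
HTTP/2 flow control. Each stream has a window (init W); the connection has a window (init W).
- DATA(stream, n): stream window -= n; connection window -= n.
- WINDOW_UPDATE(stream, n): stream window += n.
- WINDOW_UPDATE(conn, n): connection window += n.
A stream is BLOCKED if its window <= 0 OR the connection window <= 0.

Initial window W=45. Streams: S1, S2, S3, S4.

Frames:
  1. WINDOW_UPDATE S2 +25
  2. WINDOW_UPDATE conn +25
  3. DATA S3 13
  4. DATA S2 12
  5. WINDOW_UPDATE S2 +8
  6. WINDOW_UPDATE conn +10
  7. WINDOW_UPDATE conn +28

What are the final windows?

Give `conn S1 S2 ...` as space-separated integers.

Op 1: conn=45 S1=45 S2=70 S3=45 S4=45 blocked=[]
Op 2: conn=70 S1=45 S2=70 S3=45 S4=45 blocked=[]
Op 3: conn=57 S1=45 S2=70 S3=32 S4=45 blocked=[]
Op 4: conn=45 S1=45 S2=58 S3=32 S4=45 blocked=[]
Op 5: conn=45 S1=45 S2=66 S3=32 S4=45 blocked=[]
Op 6: conn=55 S1=45 S2=66 S3=32 S4=45 blocked=[]
Op 7: conn=83 S1=45 S2=66 S3=32 S4=45 blocked=[]

Answer: 83 45 66 32 45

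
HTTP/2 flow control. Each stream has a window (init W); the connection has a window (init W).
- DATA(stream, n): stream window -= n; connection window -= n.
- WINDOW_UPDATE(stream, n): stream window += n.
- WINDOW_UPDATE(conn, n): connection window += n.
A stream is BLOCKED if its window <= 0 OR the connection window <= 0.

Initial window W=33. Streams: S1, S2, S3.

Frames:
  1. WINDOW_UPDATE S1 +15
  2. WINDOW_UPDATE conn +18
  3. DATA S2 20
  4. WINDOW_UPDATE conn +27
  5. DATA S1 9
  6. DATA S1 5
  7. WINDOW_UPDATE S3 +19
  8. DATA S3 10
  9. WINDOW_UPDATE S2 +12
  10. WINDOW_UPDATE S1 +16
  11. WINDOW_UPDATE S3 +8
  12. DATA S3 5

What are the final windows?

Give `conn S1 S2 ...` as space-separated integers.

Answer: 29 50 25 45

Derivation:
Op 1: conn=33 S1=48 S2=33 S3=33 blocked=[]
Op 2: conn=51 S1=48 S2=33 S3=33 blocked=[]
Op 3: conn=31 S1=48 S2=13 S3=33 blocked=[]
Op 4: conn=58 S1=48 S2=13 S3=33 blocked=[]
Op 5: conn=49 S1=39 S2=13 S3=33 blocked=[]
Op 6: conn=44 S1=34 S2=13 S3=33 blocked=[]
Op 7: conn=44 S1=34 S2=13 S3=52 blocked=[]
Op 8: conn=34 S1=34 S2=13 S3=42 blocked=[]
Op 9: conn=34 S1=34 S2=25 S3=42 blocked=[]
Op 10: conn=34 S1=50 S2=25 S3=42 blocked=[]
Op 11: conn=34 S1=50 S2=25 S3=50 blocked=[]
Op 12: conn=29 S1=50 S2=25 S3=45 blocked=[]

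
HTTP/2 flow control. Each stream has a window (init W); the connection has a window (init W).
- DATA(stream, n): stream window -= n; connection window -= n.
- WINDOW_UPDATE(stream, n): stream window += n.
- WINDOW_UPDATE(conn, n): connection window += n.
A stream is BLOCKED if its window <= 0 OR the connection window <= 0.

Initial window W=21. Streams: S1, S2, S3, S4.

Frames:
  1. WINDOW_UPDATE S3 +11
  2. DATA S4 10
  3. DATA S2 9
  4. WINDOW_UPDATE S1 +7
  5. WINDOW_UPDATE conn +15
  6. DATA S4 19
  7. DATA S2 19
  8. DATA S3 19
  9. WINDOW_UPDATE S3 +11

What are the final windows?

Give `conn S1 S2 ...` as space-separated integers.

Op 1: conn=21 S1=21 S2=21 S3=32 S4=21 blocked=[]
Op 2: conn=11 S1=21 S2=21 S3=32 S4=11 blocked=[]
Op 3: conn=2 S1=21 S2=12 S3=32 S4=11 blocked=[]
Op 4: conn=2 S1=28 S2=12 S3=32 S4=11 blocked=[]
Op 5: conn=17 S1=28 S2=12 S3=32 S4=11 blocked=[]
Op 6: conn=-2 S1=28 S2=12 S3=32 S4=-8 blocked=[1, 2, 3, 4]
Op 7: conn=-21 S1=28 S2=-7 S3=32 S4=-8 blocked=[1, 2, 3, 4]
Op 8: conn=-40 S1=28 S2=-7 S3=13 S4=-8 blocked=[1, 2, 3, 4]
Op 9: conn=-40 S1=28 S2=-7 S3=24 S4=-8 blocked=[1, 2, 3, 4]

Answer: -40 28 -7 24 -8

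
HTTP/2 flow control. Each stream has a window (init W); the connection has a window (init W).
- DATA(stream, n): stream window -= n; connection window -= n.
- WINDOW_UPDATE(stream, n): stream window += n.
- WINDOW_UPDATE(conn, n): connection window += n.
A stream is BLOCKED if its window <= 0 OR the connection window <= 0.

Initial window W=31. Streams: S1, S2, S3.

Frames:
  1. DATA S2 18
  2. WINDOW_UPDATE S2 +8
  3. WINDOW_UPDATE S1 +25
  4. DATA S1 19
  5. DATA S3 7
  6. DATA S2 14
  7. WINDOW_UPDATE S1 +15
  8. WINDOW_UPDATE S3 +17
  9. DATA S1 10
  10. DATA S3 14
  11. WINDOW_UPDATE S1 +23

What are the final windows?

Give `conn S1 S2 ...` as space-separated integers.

Op 1: conn=13 S1=31 S2=13 S3=31 blocked=[]
Op 2: conn=13 S1=31 S2=21 S3=31 blocked=[]
Op 3: conn=13 S1=56 S2=21 S3=31 blocked=[]
Op 4: conn=-6 S1=37 S2=21 S3=31 blocked=[1, 2, 3]
Op 5: conn=-13 S1=37 S2=21 S3=24 blocked=[1, 2, 3]
Op 6: conn=-27 S1=37 S2=7 S3=24 blocked=[1, 2, 3]
Op 7: conn=-27 S1=52 S2=7 S3=24 blocked=[1, 2, 3]
Op 8: conn=-27 S1=52 S2=7 S3=41 blocked=[1, 2, 3]
Op 9: conn=-37 S1=42 S2=7 S3=41 blocked=[1, 2, 3]
Op 10: conn=-51 S1=42 S2=7 S3=27 blocked=[1, 2, 3]
Op 11: conn=-51 S1=65 S2=7 S3=27 blocked=[1, 2, 3]

Answer: -51 65 7 27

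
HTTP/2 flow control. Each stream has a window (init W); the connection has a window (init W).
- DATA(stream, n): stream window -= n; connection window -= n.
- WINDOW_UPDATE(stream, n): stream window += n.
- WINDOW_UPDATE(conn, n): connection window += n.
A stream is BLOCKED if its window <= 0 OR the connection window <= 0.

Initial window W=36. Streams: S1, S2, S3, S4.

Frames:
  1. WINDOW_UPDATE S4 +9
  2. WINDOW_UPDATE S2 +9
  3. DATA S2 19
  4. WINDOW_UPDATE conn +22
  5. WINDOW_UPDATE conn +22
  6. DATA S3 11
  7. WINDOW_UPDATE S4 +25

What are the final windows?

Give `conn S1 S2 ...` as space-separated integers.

Answer: 50 36 26 25 70

Derivation:
Op 1: conn=36 S1=36 S2=36 S3=36 S4=45 blocked=[]
Op 2: conn=36 S1=36 S2=45 S3=36 S4=45 blocked=[]
Op 3: conn=17 S1=36 S2=26 S3=36 S4=45 blocked=[]
Op 4: conn=39 S1=36 S2=26 S3=36 S4=45 blocked=[]
Op 5: conn=61 S1=36 S2=26 S3=36 S4=45 blocked=[]
Op 6: conn=50 S1=36 S2=26 S3=25 S4=45 blocked=[]
Op 7: conn=50 S1=36 S2=26 S3=25 S4=70 blocked=[]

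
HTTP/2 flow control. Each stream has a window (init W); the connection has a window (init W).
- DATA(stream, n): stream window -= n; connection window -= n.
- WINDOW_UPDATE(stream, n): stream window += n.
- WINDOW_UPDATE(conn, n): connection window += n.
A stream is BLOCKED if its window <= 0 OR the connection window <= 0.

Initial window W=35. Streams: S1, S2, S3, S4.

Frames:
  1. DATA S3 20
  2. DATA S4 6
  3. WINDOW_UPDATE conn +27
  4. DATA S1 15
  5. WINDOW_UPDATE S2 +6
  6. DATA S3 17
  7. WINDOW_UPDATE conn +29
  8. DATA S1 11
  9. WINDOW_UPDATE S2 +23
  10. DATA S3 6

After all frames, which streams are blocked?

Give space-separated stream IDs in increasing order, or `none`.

Op 1: conn=15 S1=35 S2=35 S3=15 S4=35 blocked=[]
Op 2: conn=9 S1=35 S2=35 S3=15 S4=29 blocked=[]
Op 3: conn=36 S1=35 S2=35 S3=15 S4=29 blocked=[]
Op 4: conn=21 S1=20 S2=35 S3=15 S4=29 blocked=[]
Op 5: conn=21 S1=20 S2=41 S3=15 S4=29 blocked=[]
Op 6: conn=4 S1=20 S2=41 S3=-2 S4=29 blocked=[3]
Op 7: conn=33 S1=20 S2=41 S3=-2 S4=29 blocked=[3]
Op 8: conn=22 S1=9 S2=41 S3=-2 S4=29 blocked=[3]
Op 9: conn=22 S1=9 S2=64 S3=-2 S4=29 blocked=[3]
Op 10: conn=16 S1=9 S2=64 S3=-8 S4=29 blocked=[3]

Answer: S3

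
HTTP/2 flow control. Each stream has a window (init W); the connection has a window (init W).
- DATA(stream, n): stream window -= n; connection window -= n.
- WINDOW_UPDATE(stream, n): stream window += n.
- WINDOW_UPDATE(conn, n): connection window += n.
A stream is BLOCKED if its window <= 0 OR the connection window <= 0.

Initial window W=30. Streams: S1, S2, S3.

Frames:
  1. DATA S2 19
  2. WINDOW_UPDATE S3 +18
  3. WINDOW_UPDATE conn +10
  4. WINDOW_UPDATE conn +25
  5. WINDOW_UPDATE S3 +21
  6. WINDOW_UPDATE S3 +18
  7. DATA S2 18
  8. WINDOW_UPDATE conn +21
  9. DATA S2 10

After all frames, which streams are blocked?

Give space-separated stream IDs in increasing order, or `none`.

Answer: S2

Derivation:
Op 1: conn=11 S1=30 S2=11 S3=30 blocked=[]
Op 2: conn=11 S1=30 S2=11 S3=48 blocked=[]
Op 3: conn=21 S1=30 S2=11 S3=48 blocked=[]
Op 4: conn=46 S1=30 S2=11 S3=48 blocked=[]
Op 5: conn=46 S1=30 S2=11 S3=69 blocked=[]
Op 6: conn=46 S1=30 S2=11 S3=87 blocked=[]
Op 7: conn=28 S1=30 S2=-7 S3=87 blocked=[2]
Op 8: conn=49 S1=30 S2=-7 S3=87 blocked=[2]
Op 9: conn=39 S1=30 S2=-17 S3=87 blocked=[2]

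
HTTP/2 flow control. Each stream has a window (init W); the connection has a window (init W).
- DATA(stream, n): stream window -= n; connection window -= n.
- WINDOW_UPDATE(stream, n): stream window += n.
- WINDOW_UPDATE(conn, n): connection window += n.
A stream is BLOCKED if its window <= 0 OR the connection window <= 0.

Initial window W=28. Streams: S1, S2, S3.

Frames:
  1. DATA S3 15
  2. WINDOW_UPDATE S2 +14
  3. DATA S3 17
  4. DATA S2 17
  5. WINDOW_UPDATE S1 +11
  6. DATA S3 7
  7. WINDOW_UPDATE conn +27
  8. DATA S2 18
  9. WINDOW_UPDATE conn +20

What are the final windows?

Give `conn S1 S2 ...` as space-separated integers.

Op 1: conn=13 S1=28 S2=28 S3=13 blocked=[]
Op 2: conn=13 S1=28 S2=42 S3=13 blocked=[]
Op 3: conn=-4 S1=28 S2=42 S3=-4 blocked=[1, 2, 3]
Op 4: conn=-21 S1=28 S2=25 S3=-4 blocked=[1, 2, 3]
Op 5: conn=-21 S1=39 S2=25 S3=-4 blocked=[1, 2, 3]
Op 6: conn=-28 S1=39 S2=25 S3=-11 blocked=[1, 2, 3]
Op 7: conn=-1 S1=39 S2=25 S3=-11 blocked=[1, 2, 3]
Op 8: conn=-19 S1=39 S2=7 S3=-11 blocked=[1, 2, 3]
Op 9: conn=1 S1=39 S2=7 S3=-11 blocked=[3]

Answer: 1 39 7 -11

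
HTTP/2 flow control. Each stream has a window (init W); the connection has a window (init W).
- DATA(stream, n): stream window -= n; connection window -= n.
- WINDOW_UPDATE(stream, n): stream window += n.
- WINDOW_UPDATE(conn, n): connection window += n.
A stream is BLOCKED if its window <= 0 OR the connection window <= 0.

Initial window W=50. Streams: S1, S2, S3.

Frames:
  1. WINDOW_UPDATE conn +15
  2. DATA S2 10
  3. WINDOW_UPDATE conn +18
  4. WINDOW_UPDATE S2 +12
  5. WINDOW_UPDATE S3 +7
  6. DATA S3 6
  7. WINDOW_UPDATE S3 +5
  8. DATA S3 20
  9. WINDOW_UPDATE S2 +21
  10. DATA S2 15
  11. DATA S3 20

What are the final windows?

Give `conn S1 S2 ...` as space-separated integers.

Op 1: conn=65 S1=50 S2=50 S3=50 blocked=[]
Op 2: conn=55 S1=50 S2=40 S3=50 blocked=[]
Op 3: conn=73 S1=50 S2=40 S3=50 blocked=[]
Op 4: conn=73 S1=50 S2=52 S3=50 blocked=[]
Op 5: conn=73 S1=50 S2=52 S3=57 blocked=[]
Op 6: conn=67 S1=50 S2=52 S3=51 blocked=[]
Op 7: conn=67 S1=50 S2=52 S3=56 blocked=[]
Op 8: conn=47 S1=50 S2=52 S3=36 blocked=[]
Op 9: conn=47 S1=50 S2=73 S3=36 blocked=[]
Op 10: conn=32 S1=50 S2=58 S3=36 blocked=[]
Op 11: conn=12 S1=50 S2=58 S3=16 blocked=[]

Answer: 12 50 58 16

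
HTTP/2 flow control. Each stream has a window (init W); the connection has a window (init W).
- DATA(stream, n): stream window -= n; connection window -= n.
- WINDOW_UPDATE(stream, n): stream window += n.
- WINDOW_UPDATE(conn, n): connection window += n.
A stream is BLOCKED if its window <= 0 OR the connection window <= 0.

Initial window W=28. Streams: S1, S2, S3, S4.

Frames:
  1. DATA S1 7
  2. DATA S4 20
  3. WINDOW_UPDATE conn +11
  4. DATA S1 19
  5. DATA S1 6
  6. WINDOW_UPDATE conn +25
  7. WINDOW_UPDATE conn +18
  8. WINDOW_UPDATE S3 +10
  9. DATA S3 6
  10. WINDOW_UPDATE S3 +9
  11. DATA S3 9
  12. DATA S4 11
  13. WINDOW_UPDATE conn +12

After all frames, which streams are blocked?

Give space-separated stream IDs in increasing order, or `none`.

Op 1: conn=21 S1=21 S2=28 S3=28 S4=28 blocked=[]
Op 2: conn=1 S1=21 S2=28 S3=28 S4=8 blocked=[]
Op 3: conn=12 S1=21 S2=28 S3=28 S4=8 blocked=[]
Op 4: conn=-7 S1=2 S2=28 S3=28 S4=8 blocked=[1, 2, 3, 4]
Op 5: conn=-13 S1=-4 S2=28 S3=28 S4=8 blocked=[1, 2, 3, 4]
Op 6: conn=12 S1=-4 S2=28 S3=28 S4=8 blocked=[1]
Op 7: conn=30 S1=-4 S2=28 S3=28 S4=8 blocked=[1]
Op 8: conn=30 S1=-4 S2=28 S3=38 S4=8 blocked=[1]
Op 9: conn=24 S1=-4 S2=28 S3=32 S4=8 blocked=[1]
Op 10: conn=24 S1=-4 S2=28 S3=41 S4=8 blocked=[1]
Op 11: conn=15 S1=-4 S2=28 S3=32 S4=8 blocked=[1]
Op 12: conn=4 S1=-4 S2=28 S3=32 S4=-3 blocked=[1, 4]
Op 13: conn=16 S1=-4 S2=28 S3=32 S4=-3 blocked=[1, 4]

Answer: S1 S4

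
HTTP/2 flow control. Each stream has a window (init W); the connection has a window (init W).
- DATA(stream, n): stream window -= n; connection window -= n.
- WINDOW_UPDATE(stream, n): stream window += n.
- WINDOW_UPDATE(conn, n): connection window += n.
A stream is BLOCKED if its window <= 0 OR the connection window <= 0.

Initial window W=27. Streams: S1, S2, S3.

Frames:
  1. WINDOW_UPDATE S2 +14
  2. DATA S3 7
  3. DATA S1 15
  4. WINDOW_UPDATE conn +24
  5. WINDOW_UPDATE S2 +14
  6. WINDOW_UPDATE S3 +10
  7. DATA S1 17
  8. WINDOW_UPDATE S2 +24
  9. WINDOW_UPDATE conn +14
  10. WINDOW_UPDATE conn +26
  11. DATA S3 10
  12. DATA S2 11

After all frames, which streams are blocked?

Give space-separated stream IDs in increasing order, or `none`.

Answer: S1

Derivation:
Op 1: conn=27 S1=27 S2=41 S3=27 blocked=[]
Op 2: conn=20 S1=27 S2=41 S3=20 blocked=[]
Op 3: conn=5 S1=12 S2=41 S3=20 blocked=[]
Op 4: conn=29 S1=12 S2=41 S3=20 blocked=[]
Op 5: conn=29 S1=12 S2=55 S3=20 blocked=[]
Op 6: conn=29 S1=12 S2=55 S3=30 blocked=[]
Op 7: conn=12 S1=-5 S2=55 S3=30 blocked=[1]
Op 8: conn=12 S1=-5 S2=79 S3=30 blocked=[1]
Op 9: conn=26 S1=-5 S2=79 S3=30 blocked=[1]
Op 10: conn=52 S1=-5 S2=79 S3=30 blocked=[1]
Op 11: conn=42 S1=-5 S2=79 S3=20 blocked=[1]
Op 12: conn=31 S1=-5 S2=68 S3=20 blocked=[1]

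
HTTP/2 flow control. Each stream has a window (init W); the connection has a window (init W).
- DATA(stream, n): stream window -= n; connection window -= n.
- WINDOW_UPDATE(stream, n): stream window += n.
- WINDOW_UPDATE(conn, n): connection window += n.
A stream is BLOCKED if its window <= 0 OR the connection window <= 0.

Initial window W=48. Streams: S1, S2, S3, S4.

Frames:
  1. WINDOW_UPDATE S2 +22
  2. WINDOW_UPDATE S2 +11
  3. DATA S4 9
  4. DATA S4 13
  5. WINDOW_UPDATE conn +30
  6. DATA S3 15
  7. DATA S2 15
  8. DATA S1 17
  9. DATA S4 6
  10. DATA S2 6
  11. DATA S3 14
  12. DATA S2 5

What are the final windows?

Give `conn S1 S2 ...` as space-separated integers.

Answer: -22 31 55 19 20

Derivation:
Op 1: conn=48 S1=48 S2=70 S3=48 S4=48 blocked=[]
Op 2: conn=48 S1=48 S2=81 S3=48 S4=48 blocked=[]
Op 3: conn=39 S1=48 S2=81 S3=48 S4=39 blocked=[]
Op 4: conn=26 S1=48 S2=81 S3=48 S4=26 blocked=[]
Op 5: conn=56 S1=48 S2=81 S3=48 S4=26 blocked=[]
Op 6: conn=41 S1=48 S2=81 S3=33 S4=26 blocked=[]
Op 7: conn=26 S1=48 S2=66 S3=33 S4=26 blocked=[]
Op 8: conn=9 S1=31 S2=66 S3=33 S4=26 blocked=[]
Op 9: conn=3 S1=31 S2=66 S3=33 S4=20 blocked=[]
Op 10: conn=-3 S1=31 S2=60 S3=33 S4=20 blocked=[1, 2, 3, 4]
Op 11: conn=-17 S1=31 S2=60 S3=19 S4=20 blocked=[1, 2, 3, 4]
Op 12: conn=-22 S1=31 S2=55 S3=19 S4=20 blocked=[1, 2, 3, 4]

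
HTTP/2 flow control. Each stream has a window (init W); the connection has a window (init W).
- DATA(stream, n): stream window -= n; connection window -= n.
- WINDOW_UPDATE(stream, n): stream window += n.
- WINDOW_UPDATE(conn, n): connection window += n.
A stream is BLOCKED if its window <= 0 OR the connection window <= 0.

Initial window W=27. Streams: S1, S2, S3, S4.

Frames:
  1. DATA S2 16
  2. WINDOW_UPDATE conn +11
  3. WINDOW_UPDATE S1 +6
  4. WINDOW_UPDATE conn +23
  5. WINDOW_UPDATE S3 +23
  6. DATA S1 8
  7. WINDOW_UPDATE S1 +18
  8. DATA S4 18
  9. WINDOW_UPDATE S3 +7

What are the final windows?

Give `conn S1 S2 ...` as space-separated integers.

Answer: 19 43 11 57 9

Derivation:
Op 1: conn=11 S1=27 S2=11 S3=27 S4=27 blocked=[]
Op 2: conn=22 S1=27 S2=11 S3=27 S4=27 blocked=[]
Op 3: conn=22 S1=33 S2=11 S3=27 S4=27 blocked=[]
Op 4: conn=45 S1=33 S2=11 S3=27 S4=27 blocked=[]
Op 5: conn=45 S1=33 S2=11 S3=50 S4=27 blocked=[]
Op 6: conn=37 S1=25 S2=11 S3=50 S4=27 blocked=[]
Op 7: conn=37 S1=43 S2=11 S3=50 S4=27 blocked=[]
Op 8: conn=19 S1=43 S2=11 S3=50 S4=9 blocked=[]
Op 9: conn=19 S1=43 S2=11 S3=57 S4=9 blocked=[]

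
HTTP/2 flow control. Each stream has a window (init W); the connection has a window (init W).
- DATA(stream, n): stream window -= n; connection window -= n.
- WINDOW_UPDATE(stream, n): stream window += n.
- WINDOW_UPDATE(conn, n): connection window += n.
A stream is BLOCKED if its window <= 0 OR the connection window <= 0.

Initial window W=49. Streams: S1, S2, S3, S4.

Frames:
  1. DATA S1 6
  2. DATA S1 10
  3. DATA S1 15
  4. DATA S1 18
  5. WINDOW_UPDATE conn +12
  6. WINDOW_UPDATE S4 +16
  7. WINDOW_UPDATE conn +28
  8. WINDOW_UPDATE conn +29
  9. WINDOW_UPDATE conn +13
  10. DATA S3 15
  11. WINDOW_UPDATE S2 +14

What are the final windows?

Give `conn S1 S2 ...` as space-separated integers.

Answer: 67 0 63 34 65

Derivation:
Op 1: conn=43 S1=43 S2=49 S3=49 S4=49 blocked=[]
Op 2: conn=33 S1=33 S2=49 S3=49 S4=49 blocked=[]
Op 3: conn=18 S1=18 S2=49 S3=49 S4=49 blocked=[]
Op 4: conn=0 S1=0 S2=49 S3=49 S4=49 blocked=[1, 2, 3, 4]
Op 5: conn=12 S1=0 S2=49 S3=49 S4=49 blocked=[1]
Op 6: conn=12 S1=0 S2=49 S3=49 S4=65 blocked=[1]
Op 7: conn=40 S1=0 S2=49 S3=49 S4=65 blocked=[1]
Op 8: conn=69 S1=0 S2=49 S3=49 S4=65 blocked=[1]
Op 9: conn=82 S1=0 S2=49 S3=49 S4=65 blocked=[1]
Op 10: conn=67 S1=0 S2=49 S3=34 S4=65 blocked=[1]
Op 11: conn=67 S1=0 S2=63 S3=34 S4=65 blocked=[1]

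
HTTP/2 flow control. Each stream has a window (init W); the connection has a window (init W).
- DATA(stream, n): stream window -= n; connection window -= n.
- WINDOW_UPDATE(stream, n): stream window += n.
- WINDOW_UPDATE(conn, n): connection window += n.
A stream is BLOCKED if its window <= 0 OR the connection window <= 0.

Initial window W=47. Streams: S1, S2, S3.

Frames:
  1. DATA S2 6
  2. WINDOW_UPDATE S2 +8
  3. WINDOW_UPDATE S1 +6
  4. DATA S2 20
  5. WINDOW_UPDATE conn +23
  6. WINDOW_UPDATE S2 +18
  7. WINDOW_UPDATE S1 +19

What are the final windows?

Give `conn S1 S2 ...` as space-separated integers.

Op 1: conn=41 S1=47 S2=41 S3=47 blocked=[]
Op 2: conn=41 S1=47 S2=49 S3=47 blocked=[]
Op 3: conn=41 S1=53 S2=49 S3=47 blocked=[]
Op 4: conn=21 S1=53 S2=29 S3=47 blocked=[]
Op 5: conn=44 S1=53 S2=29 S3=47 blocked=[]
Op 6: conn=44 S1=53 S2=47 S3=47 blocked=[]
Op 7: conn=44 S1=72 S2=47 S3=47 blocked=[]

Answer: 44 72 47 47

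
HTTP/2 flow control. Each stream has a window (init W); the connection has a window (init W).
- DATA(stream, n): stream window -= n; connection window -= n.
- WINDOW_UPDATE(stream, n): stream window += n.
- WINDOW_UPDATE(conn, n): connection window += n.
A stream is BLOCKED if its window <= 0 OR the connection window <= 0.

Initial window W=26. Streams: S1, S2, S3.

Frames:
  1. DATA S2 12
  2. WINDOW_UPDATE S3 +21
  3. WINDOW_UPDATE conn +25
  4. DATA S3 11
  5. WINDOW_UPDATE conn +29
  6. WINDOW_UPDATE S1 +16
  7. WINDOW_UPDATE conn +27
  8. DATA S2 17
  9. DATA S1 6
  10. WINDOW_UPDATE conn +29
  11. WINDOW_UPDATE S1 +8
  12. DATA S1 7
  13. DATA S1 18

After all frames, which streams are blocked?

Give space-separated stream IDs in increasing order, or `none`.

Answer: S2

Derivation:
Op 1: conn=14 S1=26 S2=14 S3=26 blocked=[]
Op 2: conn=14 S1=26 S2=14 S3=47 blocked=[]
Op 3: conn=39 S1=26 S2=14 S3=47 blocked=[]
Op 4: conn=28 S1=26 S2=14 S3=36 blocked=[]
Op 5: conn=57 S1=26 S2=14 S3=36 blocked=[]
Op 6: conn=57 S1=42 S2=14 S3=36 blocked=[]
Op 7: conn=84 S1=42 S2=14 S3=36 blocked=[]
Op 8: conn=67 S1=42 S2=-3 S3=36 blocked=[2]
Op 9: conn=61 S1=36 S2=-3 S3=36 blocked=[2]
Op 10: conn=90 S1=36 S2=-3 S3=36 blocked=[2]
Op 11: conn=90 S1=44 S2=-3 S3=36 blocked=[2]
Op 12: conn=83 S1=37 S2=-3 S3=36 blocked=[2]
Op 13: conn=65 S1=19 S2=-3 S3=36 blocked=[2]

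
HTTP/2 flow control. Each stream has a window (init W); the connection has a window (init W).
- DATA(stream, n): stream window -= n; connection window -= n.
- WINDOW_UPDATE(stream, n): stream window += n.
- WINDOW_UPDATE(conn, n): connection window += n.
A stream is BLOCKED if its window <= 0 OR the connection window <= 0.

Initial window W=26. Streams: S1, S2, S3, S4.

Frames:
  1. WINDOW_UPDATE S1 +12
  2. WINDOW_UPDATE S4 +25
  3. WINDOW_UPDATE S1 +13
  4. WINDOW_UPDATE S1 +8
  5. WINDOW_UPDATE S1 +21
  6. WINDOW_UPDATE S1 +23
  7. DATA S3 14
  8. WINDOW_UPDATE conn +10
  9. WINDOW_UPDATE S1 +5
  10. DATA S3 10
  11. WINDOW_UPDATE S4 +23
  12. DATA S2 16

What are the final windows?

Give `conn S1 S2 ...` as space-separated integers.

Answer: -4 108 10 2 74

Derivation:
Op 1: conn=26 S1=38 S2=26 S3=26 S4=26 blocked=[]
Op 2: conn=26 S1=38 S2=26 S3=26 S4=51 blocked=[]
Op 3: conn=26 S1=51 S2=26 S3=26 S4=51 blocked=[]
Op 4: conn=26 S1=59 S2=26 S3=26 S4=51 blocked=[]
Op 5: conn=26 S1=80 S2=26 S3=26 S4=51 blocked=[]
Op 6: conn=26 S1=103 S2=26 S3=26 S4=51 blocked=[]
Op 7: conn=12 S1=103 S2=26 S3=12 S4=51 blocked=[]
Op 8: conn=22 S1=103 S2=26 S3=12 S4=51 blocked=[]
Op 9: conn=22 S1=108 S2=26 S3=12 S4=51 blocked=[]
Op 10: conn=12 S1=108 S2=26 S3=2 S4=51 blocked=[]
Op 11: conn=12 S1=108 S2=26 S3=2 S4=74 blocked=[]
Op 12: conn=-4 S1=108 S2=10 S3=2 S4=74 blocked=[1, 2, 3, 4]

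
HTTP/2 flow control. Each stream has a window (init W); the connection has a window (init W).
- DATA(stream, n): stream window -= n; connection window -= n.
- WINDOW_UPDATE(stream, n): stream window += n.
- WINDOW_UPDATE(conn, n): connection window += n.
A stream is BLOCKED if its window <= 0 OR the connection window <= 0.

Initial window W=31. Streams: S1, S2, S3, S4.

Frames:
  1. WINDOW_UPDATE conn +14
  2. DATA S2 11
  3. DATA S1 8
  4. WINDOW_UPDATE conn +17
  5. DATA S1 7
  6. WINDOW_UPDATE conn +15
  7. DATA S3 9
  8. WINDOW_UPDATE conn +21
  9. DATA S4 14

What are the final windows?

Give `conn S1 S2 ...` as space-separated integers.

Op 1: conn=45 S1=31 S2=31 S3=31 S4=31 blocked=[]
Op 2: conn=34 S1=31 S2=20 S3=31 S4=31 blocked=[]
Op 3: conn=26 S1=23 S2=20 S3=31 S4=31 blocked=[]
Op 4: conn=43 S1=23 S2=20 S3=31 S4=31 blocked=[]
Op 5: conn=36 S1=16 S2=20 S3=31 S4=31 blocked=[]
Op 6: conn=51 S1=16 S2=20 S3=31 S4=31 blocked=[]
Op 7: conn=42 S1=16 S2=20 S3=22 S4=31 blocked=[]
Op 8: conn=63 S1=16 S2=20 S3=22 S4=31 blocked=[]
Op 9: conn=49 S1=16 S2=20 S3=22 S4=17 blocked=[]

Answer: 49 16 20 22 17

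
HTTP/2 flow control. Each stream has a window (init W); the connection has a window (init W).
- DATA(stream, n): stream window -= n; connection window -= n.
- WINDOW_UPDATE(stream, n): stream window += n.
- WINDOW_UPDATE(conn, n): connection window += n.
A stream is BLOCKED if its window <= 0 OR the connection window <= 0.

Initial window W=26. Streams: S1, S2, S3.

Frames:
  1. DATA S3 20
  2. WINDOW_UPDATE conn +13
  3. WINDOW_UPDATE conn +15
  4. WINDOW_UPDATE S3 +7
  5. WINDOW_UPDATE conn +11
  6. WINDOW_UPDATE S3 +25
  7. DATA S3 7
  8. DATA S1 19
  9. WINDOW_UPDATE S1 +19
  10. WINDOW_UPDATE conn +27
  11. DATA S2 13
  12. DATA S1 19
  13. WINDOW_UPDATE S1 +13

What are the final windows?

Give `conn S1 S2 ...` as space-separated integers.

Op 1: conn=6 S1=26 S2=26 S3=6 blocked=[]
Op 2: conn=19 S1=26 S2=26 S3=6 blocked=[]
Op 3: conn=34 S1=26 S2=26 S3=6 blocked=[]
Op 4: conn=34 S1=26 S2=26 S3=13 blocked=[]
Op 5: conn=45 S1=26 S2=26 S3=13 blocked=[]
Op 6: conn=45 S1=26 S2=26 S3=38 blocked=[]
Op 7: conn=38 S1=26 S2=26 S3=31 blocked=[]
Op 8: conn=19 S1=7 S2=26 S3=31 blocked=[]
Op 9: conn=19 S1=26 S2=26 S3=31 blocked=[]
Op 10: conn=46 S1=26 S2=26 S3=31 blocked=[]
Op 11: conn=33 S1=26 S2=13 S3=31 blocked=[]
Op 12: conn=14 S1=7 S2=13 S3=31 blocked=[]
Op 13: conn=14 S1=20 S2=13 S3=31 blocked=[]

Answer: 14 20 13 31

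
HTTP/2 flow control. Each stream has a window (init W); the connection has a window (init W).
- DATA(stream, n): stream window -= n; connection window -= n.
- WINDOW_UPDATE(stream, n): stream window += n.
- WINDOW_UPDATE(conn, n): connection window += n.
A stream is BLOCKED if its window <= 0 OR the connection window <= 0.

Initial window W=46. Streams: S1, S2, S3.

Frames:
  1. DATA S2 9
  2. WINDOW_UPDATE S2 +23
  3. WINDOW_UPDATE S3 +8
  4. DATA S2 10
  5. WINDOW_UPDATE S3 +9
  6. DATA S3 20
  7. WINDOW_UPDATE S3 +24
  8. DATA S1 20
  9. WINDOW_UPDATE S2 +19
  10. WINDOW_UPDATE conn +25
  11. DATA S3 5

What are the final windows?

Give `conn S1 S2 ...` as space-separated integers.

Op 1: conn=37 S1=46 S2=37 S3=46 blocked=[]
Op 2: conn=37 S1=46 S2=60 S3=46 blocked=[]
Op 3: conn=37 S1=46 S2=60 S3=54 blocked=[]
Op 4: conn=27 S1=46 S2=50 S3=54 blocked=[]
Op 5: conn=27 S1=46 S2=50 S3=63 blocked=[]
Op 6: conn=7 S1=46 S2=50 S3=43 blocked=[]
Op 7: conn=7 S1=46 S2=50 S3=67 blocked=[]
Op 8: conn=-13 S1=26 S2=50 S3=67 blocked=[1, 2, 3]
Op 9: conn=-13 S1=26 S2=69 S3=67 blocked=[1, 2, 3]
Op 10: conn=12 S1=26 S2=69 S3=67 blocked=[]
Op 11: conn=7 S1=26 S2=69 S3=62 blocked=[]

Answer: 7 26 69 62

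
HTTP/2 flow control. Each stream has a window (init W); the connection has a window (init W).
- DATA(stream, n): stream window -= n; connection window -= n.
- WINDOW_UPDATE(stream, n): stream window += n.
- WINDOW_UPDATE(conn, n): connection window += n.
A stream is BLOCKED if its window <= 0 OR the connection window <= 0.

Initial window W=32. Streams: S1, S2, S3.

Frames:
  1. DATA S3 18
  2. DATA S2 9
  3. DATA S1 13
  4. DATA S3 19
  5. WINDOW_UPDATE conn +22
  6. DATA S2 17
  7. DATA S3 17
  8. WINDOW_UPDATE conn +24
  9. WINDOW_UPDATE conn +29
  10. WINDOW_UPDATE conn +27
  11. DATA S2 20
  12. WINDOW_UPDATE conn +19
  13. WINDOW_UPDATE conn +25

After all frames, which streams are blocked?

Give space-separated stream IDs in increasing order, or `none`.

Answer: S2 S3

Derivation:
Op 1: conn=14 S1=32 S2=32 S3=14 blocked=[]
Op 2: conn=5 S1=32 S2=23 S3=14 blocked=[]
Op 3: conn=-8 S1=19 S2=23 S3=14 blocked=[1, 2, 3]
Op 4: conn=-27 S1=19 S2=23 S3=-5 blocked=[1, 2, 3]
Op 5: conn=-5 S1=19 S2=23 S3=-5 blocked=[1, 2, 3]
Op 6: conn=-22 S1=19 S2=6 S3=-5 blocked=[1, 2, 3]
Op 7: conn=-39 S1=19 S2=6 S3=-22 blocked=[1, 2, 3]
Op 8: conn=-15 S1=19 S2=6 S3=-22 blocked=[1, 2, 3]
Op 9: conn=14 S1=19 S2=6 S3=-22 blocked=[3]
Op 10: conn=41 S1=19 S2=6 S3=-22 blocked=[3]
Op 11: conn=21 S1=19 S2=-14 S3=-22 blocked=[2, 3]
Op 12: conn=40 S1=19 S2=-14 S3=-22 blocked=[2, 3]
Op 13: conn=65 S1=19 S2=-14 S3=-22 blocked=[2, 3]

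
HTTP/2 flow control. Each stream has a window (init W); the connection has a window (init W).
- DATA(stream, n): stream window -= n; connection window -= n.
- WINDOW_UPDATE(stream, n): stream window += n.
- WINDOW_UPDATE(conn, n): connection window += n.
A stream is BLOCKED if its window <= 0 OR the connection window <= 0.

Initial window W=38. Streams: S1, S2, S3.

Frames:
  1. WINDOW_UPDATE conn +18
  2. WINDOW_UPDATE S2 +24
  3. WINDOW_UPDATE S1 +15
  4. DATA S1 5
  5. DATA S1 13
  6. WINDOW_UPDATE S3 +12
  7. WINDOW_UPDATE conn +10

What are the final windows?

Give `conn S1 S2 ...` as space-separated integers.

Op 1: conn=56 S1=38 S2=38 S3=38 blocked=[]
Op 2: conn=56 S1=38 S2=62 S3=38 blocked=[]
Op 3: conn=56 S1=53 S2=62 S3=38 blocked=[]
Op 4: conn=51 S1=48 S2=62 S3=38 blocked=[]
Op 5: conn=38 S1=35 S2=62 S3=38 blocked=[]
Op 6: conn=38 S1=35 S2=62 S3=50 blocked=[]
Op 7: conn=48 S1=35 S2=62 S3=50 blocked=[]

Answer: 48 35 62 50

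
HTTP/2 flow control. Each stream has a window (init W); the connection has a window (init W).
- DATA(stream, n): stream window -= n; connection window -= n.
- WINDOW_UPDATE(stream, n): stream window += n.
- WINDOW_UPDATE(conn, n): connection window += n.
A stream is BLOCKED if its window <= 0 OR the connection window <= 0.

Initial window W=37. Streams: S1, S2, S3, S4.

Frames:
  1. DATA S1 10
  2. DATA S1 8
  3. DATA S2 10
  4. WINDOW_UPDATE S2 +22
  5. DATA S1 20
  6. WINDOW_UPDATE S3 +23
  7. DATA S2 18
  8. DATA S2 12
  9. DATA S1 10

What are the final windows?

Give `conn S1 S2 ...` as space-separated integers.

Answer: -51 -11 19 60 37

Derivation:
Op 1: conn=27 S1=27 S2=37 S3=37 S4=37 blocked=[]
Op 2: conn=19 S1=19 S2=37 S3=37 S4=37 blocked=[]
Op 3: conn=9 S1=19 S2=27 S3=37 S4=37 blocked=[]
Op 4: conn=9 S1=19 S2=49 S3=37 S4=37 blocked=[]
Op 5: conn=-11 S1=-1 S2=49 S3=37 S4=37 blocked=[1, 2, 3, 4]
Op 6: conn=-11 S1=-1 S2=49 S3=60 S4=37 blocked=[1, 2, 3, 4]
Op 7: conn=-29 S1=-1 S2=31 S3=60 S4=37 blocked=[1, 2, 3, 4]
Op 8: conn=-41 S1=-1 S2=19 S3=60 S4=37 blocked=[1, 2, 3, 4]
Op 9: conn=-51 S1=-11 S2=19 S3=60 S4=37 blocked=[1, 2, 3, 4]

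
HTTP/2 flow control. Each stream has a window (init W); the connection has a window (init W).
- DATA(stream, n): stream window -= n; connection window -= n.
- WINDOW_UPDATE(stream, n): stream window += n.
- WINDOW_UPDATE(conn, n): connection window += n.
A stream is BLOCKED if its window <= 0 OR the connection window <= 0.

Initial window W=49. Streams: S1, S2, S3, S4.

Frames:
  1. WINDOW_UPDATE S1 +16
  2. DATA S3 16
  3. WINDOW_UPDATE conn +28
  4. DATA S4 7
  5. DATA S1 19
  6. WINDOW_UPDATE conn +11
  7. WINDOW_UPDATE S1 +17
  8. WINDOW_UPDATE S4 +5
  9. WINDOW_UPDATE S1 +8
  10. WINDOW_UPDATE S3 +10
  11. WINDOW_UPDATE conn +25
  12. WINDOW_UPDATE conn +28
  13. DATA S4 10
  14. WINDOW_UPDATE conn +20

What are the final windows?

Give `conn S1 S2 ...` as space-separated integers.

Answer: 109 71 49 43 37

Derivation:
Op 1: conn=49 S1=65 S2=49 S3=49 S4=49 blocked=[]
Op 2: conn=33 S1=65 S2=49 S3=33 S4=49 blocked=[]
Op 3: conn=61 S1=65 S2=49 S3=33 S4=49 blocked=[]
Op 4: conn=54 S1=65 S2=49 S3=33 S4=42 blocked=[]
Op 5: conn=35 S1=46 S2=49 S3=33 S4=42 blocked=[]
Op 6: conn=46 S1=46 S2=49 S3=33 S4=42 blocked=[]
Op 7: conn=46 S1=63 S2=49 S3=33 S4=42 blocked=[]
Op 8: conn=46 S1=63 S2=49 S3=33 S4=47 blocked=[]
Op 9: conn=46 S1=71 S2=49 S3=33 S4=47 blocked=[]
Op 10: conn=46 S1=71 S2=49 S3=43 S4=47 blocked=[]
Op 11: conn=71 S1=71 S2=49 S3=43 S4=47 blocked=[]
Op 12: conn=99 S1=71 S2=49 S3=43 S4=47 blocked=[]
Op 13: conn=89 S1=71 S2=49 S3=43 S4=37 blocked=[]
Op 14: conn=109 S1=71 S2=49 S3=43 S4=37 blocked=[]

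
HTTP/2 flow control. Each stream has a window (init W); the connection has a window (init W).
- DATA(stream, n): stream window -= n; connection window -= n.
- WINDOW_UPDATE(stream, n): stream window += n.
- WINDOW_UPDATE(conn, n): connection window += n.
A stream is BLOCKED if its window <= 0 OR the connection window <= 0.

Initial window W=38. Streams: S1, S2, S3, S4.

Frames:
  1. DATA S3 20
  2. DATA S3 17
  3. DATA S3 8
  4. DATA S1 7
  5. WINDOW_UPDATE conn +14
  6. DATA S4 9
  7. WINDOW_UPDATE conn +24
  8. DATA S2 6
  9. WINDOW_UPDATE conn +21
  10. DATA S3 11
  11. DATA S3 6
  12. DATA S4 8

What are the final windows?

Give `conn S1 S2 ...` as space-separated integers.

Answer: 5 31 32 -24 21

Derivation:
Op 1: conn=18 S1=38 S2=38 S3=18 S4=38 blocked=[]
Op 2: conn=1 S1=38 S2=38 S3=1 S4=38 blocked=[]
Op 3: conn=-7 S1=38 S2=38 S3=-7 S4=38 blocked=[1, 2, 3, 4]
Op 4: conn=-14 S1=31 S2=38 S3=-7 S4=38 blocked=[1, 2, 3, 4]
Op 5: conn=0 S1=31 S2=38 S3=-7 S4=38 blocked=[1, 2, 3, 4]
Op 6: conn=-9 S1=31 S2=38 S3=-7 S4=29 blocked=[1, 2, 3, 4]
Op 7: conn=15 S1=31 S2=38 S3=-7 S4=29 blocked=[3]
Op 8: conn=9 S1=31 S2=32 S3=-7 S4=29 blocked=[3]
Op 9: conn=30 S1=31 S2=32 S3=-7 S4=29 blocked=[3]
Op 10: conn=19 S1=31 S2=32 S3=-18 S4=29 blocked=[3]
Op 11: conn=13 S1=31 S2=32 S3=-24 S4=29 blocked=[3]
Op 12: conn=5 S1=31 S2=32 S3=-24 S4=21 blocked=[3]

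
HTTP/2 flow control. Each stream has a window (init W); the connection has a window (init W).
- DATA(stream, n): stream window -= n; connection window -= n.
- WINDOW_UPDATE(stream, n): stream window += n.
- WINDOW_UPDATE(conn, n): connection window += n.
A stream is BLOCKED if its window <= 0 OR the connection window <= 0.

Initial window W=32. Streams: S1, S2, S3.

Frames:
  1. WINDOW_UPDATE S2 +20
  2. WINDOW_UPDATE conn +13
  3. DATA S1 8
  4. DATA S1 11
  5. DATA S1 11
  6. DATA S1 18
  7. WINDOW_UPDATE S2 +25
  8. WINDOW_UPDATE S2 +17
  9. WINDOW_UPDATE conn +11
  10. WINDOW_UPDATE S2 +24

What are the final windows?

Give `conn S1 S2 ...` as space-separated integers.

Op 1: conn=32 S1=32 S2=52 S3=32 blocked=[]
Op 2: conn=45 S1=32 S2=52 S3=32 blocked=[]
Op 3: conn=37 S1=24 S2=52 S3=32 blocked=[]
Op 4: conn=26 S1=13 S2=52 S3=32 blocked=[]
Op 5: conn=15 S1=2 S2=52 S3=32 blocked=[]
Op 6: conn=-3 S1=-16 S2=52 S3=32 blocked=[1, 2, 3]
Op 7: conn=-3 S1=-16 S2=77 S3=32 blocked=[1, 2, 3]
Op 8: conn=-3 S1=-16 S2=94 S3=32 blocked=[1, 2, 3]
Op 9: conn=8 S1=-16 S2=94 S3=32 blocked=[1]
Op 10: conn=8 S1=-16 S2=118 S3=32 blocked=[1]

Answer: 8 -16 118 32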